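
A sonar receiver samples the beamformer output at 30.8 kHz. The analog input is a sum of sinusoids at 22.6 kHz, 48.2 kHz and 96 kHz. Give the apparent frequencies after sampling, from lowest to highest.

3.6 kHz, 8.2 kHz, 13.4 kHz

fs/2 = 15.4 kHz.
22.6 kHz > fs/2 = 15.4 kHz, folds to fs − 22.6 kHz = 8.2 kHz.
48.2 kHz mod fs = 17.4 kHz.
17.4 kHz > fs/2 = 15.4 kHz, folds to fs − 17.4 kHz = 13.4 kHz.
96 kHz mod fs = 3.6 kHz.
3.6 kHz ≤ fs/2 = 15.4 kHz, appears at 3.6 kHz.
Distinct values: {3.6 kHz, 8.2 kHz, 13.4 kHz}.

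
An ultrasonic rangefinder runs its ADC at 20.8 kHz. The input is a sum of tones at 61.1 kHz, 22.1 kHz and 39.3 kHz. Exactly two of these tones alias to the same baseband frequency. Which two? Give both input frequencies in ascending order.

22.1 kHz, 61.1 kHz

fs/2 = 10.4 kHz.
61.1 kHz mod fs = 19.5 kHz.
19.5 kHz > fs/2 = 10.4 kHz, folds to fs − 19.5 kHz = 1.3 kHz.
22.1 kHz mod fs = 1.3 kHz.
1.3 kHz ≤ fs/2 = 10.4 kHz, appears at 1.3 kHz.
39.3 kHz mod fs = 18.5 kHz.
18.5 kHz > fs/2 = 10.4 kHz, folds to fs − 18.5 kHz = 2.3 kHz.
22.1 kHz and 61.1 kHz both map to 1.3 kHz.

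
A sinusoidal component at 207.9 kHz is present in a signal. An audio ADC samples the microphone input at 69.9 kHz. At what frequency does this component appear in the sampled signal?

207.9 kHz mod fs = 68.1 kHz.
68.1 kHz > fs/2 = 34.95 kHz, folds to fs − 68.1 kHz = 1.8 kHz.

1.8 kHz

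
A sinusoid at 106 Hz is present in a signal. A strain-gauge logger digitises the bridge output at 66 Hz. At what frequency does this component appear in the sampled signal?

26 Hz

106 Hz mod fs = 40 Hz.
40 Hz > fs/2 = 33 Hz, folds to fs − 40 Hz = 26 Hz.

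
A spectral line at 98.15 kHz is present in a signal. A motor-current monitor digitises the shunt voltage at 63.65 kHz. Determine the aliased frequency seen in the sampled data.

29.15 kHz

98.15 kHz mod fs = 34.5 kHz.
34.5 kHz > fs/2 = 31.825 kHz, folds to fs − 34.5 kHz = 29.15 kHz.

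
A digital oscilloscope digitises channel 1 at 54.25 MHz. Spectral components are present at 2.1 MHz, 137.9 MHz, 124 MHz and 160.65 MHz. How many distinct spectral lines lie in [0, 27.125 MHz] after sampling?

fs/2 = 27.125 MHz.
2.1 MHz ≤ fs/2 = 27.125 MHz, passes unchanged.
137.9 MHz mod fs = 29.4 MHz.
29.4 MHz > fs/2 = 27.125 MHz, folds to fs − 29.4 MHz = 24.85 MHz.
124 MHz mod fs = 15.5 MHz.
15.5 MHz ≤ fs/2 = 27.125 MHz, appears at 15.5 MHz.
160.65 MHz mod fs = 52.15 MHz.
52.15 MHz > fs/2 = 27.125 MHz, folds to fs − 52.15 MHz = 2.1 MHz.
Distinct values: {2.1 MHz, 15.5 MHz, 24.85 MHz} → 3.

3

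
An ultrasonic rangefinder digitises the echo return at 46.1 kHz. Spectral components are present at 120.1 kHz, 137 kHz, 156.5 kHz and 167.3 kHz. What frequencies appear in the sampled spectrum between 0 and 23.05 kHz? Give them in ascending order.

fs/2 = 23.05 kHz.
120.1 kHz mod fs = 27.9 kHz.
27.9 kHz > fs/2 = 23.05 kHz, folds to fs − 27.9 kHz = 18.2 kHz.
137 kHz mod fs = 44.8 kHz.
44.8 kHz > fs/2 = 23.05 kHz, folds to fs − 44.8 kHz = 1.3 kHz.
156.5 kHz mod fs = 18.2 kHz.
18.2 kHz ≤ fs/2 = 23.05 kHz, appears at 18.2 kHz.
167.3 kHz mod fs = 29 kHz.
29 kHz > fs/2 = 23.05 kHz, folds to fs − 29 kHz = 17.1 kHz.
Distinct values: {1.3 kHz, 17.1 kHz, 18.2 kHz}.

1.3 kHz, 17.1 kHz, 18.2 kHz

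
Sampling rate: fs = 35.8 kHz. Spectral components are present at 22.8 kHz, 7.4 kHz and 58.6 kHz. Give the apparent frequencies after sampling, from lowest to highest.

fs/2 = 17.9 kHz.
22.8 kHz > fs/2 = 17.9 kHz, folds to fs − 22.8 kHz = 13 kHz.
7.4 kHz ≤ fs/2 = 17.9 kHz, passes unchanged.
58.6 kHz mod fs = 22.8 kHz.
22.8 kHz > fs/2 = 17.9 kHz, folds to fs − 22.8 kHz = 13 kHz.
Distinct values: {7.4 kHz, 13 kHz}.

7.4 kHz, 13 kHz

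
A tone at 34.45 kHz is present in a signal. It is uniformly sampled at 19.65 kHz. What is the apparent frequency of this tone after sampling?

34.45 kHz mod fs = 14.8 kHz.
14.8 kHz > fs/2 = 9.825 kHz, folds to fs − 14.8 kHz = 4.85 kHz.

4.85 kHz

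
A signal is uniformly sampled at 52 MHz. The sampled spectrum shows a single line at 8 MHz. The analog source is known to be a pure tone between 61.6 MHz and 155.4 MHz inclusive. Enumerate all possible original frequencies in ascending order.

Frequencies that alias to 8 MHz are k·fs ± 8 MHz for integer k ≥ 0.
k=0: 8 MHz.
k=1: 44 MHz, 60 MHz.
k=2: 96 MHz, 112 MHz.
k=3: 148 MHz, 164 MHz.
k=4: 200 MHz, 216 MHz.
Within [61.6 MHz, 155.4 MHz]: 96 MHz, 112 MHz, 148 MHz.

96 MHz, 112 MHz, 148 MHz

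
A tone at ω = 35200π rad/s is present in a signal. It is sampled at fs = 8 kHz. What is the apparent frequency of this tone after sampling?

ω = 35200π rad/s → f = ω/(2π) = 17600 Hz = 17.6 kHz.
17.6 kHz mod fs = 1.6 kHz.
1.6 kHz ≤ fs/2 = 4 kHz, appears at 1.6 kHz.

1.6 kHz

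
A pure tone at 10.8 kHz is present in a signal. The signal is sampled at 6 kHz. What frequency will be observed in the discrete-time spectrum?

1.2 kHz

10.8 kHz mod fs = 4.8 kHz.
4.8 kHz > fs/2 = 3 kHz, folds to fs − 4.8 kHz = 1.2 kHz.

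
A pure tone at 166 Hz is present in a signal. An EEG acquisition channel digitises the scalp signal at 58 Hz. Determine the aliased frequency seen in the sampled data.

8 Hz

166 Hz mod fs = 50 Hz.
50 Hz > fs/2 = 29 Hz, folds to fs − 50 Hz = 8 Hz.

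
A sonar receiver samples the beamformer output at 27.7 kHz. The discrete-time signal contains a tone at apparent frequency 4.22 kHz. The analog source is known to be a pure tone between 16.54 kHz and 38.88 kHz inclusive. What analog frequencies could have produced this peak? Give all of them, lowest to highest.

23.48 kHz, 31.92 kHz

Frequencies that alias to 4.22 kHz are k·fs ± 4.22 kHz for integer k ≥ 0.
k=0: 4.22 kHz.
k=1: 23.48 kHz, 31.92 kHz.
k=2: 51.18 kHz, 59.62 kHz.
Within [16.54 kHz, 38.88 kHz]: 23.48 kHz, 31.92 kHz.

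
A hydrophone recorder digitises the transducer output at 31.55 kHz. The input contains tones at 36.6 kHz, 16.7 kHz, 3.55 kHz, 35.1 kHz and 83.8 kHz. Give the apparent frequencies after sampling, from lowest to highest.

fs/2 = 15.775 kHz.
36.6 kHz mod fs = 5.05 kHz.
5.05 kHz ≤ fs/2 = 15.775 kHz, appears at 5.05 kHz.
16.7 kHz > fs/2 = 15.775 kHz, folds to fs − 16.7 kHz = 14.85 kHz.
3.55 kHz ≤ fs/2 = 15.775 kHz, passes unchanged.
35.1 kHz mod fs = 3.55 kHz.
3.55 kHz ≤ fs/2 = 15.775 kHz, appears at 3.55 kHz.
83.8 kHz mod fs = 20.7 kHz.
20.7 kHz > fs/2 = 15.775 kHz, folds to fs − 20.7 kHz = 10.85 kHz.
Distinct values: {3.55 kHz, 5.05 kHz, 10.85 kHz, 14.85 kHz}.

3.55 kHz, 5.05 kHz, 10.85 kHz, 14.85 kHz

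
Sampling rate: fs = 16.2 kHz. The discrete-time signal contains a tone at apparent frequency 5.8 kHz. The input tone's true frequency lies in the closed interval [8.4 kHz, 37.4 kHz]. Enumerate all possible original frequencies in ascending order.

10.4 kHz, 22 kHz, 26.6 kHz

Frequencies that alias to 5.8 kHz are k·fs ± 5.8 kHz for integer k ≥ 0.
k=0: 5.8 kHz.
k=1: 10.4 kHz, 22 kHz.
k=2: 26.6 kHz, 38.2 kHz.
k=3: 42.8 kHz, 54.4 kHz.
Within [8.4 kHz, 37.4 kHz]: 10.4 kHz, 22 kHz, 26.6 kHz.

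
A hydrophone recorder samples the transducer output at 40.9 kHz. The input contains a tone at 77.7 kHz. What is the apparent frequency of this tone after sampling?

77.7 kHz mod fs = 36.8 kHz.
36.8 kHz > fs/2 = 20.45 kHz, folds to fs − 36.8 kHz = 4.1 kHz.

4.1 kHz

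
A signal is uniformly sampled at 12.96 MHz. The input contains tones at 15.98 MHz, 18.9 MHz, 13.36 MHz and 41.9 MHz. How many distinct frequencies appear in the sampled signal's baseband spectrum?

3

fs/2 = 6.48 MHz.
15.98 MHz mod fs = 3.02 MHz.
3.02 MHz ≤ fs/2 = 6.48 MHz, appears at 3.02 MHz.
18.9 MHz mod fs = 5.94 MHz.
5.94 MHz ≤ fs/2 = 6.48 MHz, appears at 5.94 MHz.
13.36 MHz mod fs = 0.4 MHz.
0.4 MHz ≤ fs/2 = 6.48 MHz, appears at 0.4 MHz.
41.9 MHz mod fs = 3.02 MHz.
3.02 MHz ≤ fs/2 = 6.48 MHz, appears at 3.02 MHz.
Distinct values: {0.4 MHz, 3.02 MHz, 5.94 MHz} → 3.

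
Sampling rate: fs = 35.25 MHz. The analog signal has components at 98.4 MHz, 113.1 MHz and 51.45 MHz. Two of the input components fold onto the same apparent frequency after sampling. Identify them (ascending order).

fs/2 = 17.625 MHz.
98.4 MHz mod fs = 27.9 MHz.
27.9 MHz > fs/2 = 17.625 MHz, folds to fs − 27.9 MHz = 7.35 MHz.
113.1 MHz mod fs = 7.35 MHz.
7.35 MHz ≤ fs/2 = 17.625 MHz, appears at 7.35 MHz.
51.45 MHz mod fs = 16.2 MHz.
16.2 MHz ≤ fs/2 = 17.625 MHz, appears at 16.2 MHz.
98.4 MHz and 113.1 MHz both map to 7.35 MHz.

98.4 MHz, 113.1 MHz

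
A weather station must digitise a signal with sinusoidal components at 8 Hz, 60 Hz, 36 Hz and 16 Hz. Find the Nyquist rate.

Highest-frequency component: 60 Hz.
Nyquist rate = 2 × 60 Hz = 120 Hz.

120 Hz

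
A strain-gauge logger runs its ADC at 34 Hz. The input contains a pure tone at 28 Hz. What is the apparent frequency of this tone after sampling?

6 Hz

28 Hz > fs/2 = 17 Hz, folds to fs − 28 Hz = 6 Hz.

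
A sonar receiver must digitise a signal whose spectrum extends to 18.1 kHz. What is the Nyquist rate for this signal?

Nyquist rate = 2 × 18.1 kHz = 36.2 kHz.

36.2 kHz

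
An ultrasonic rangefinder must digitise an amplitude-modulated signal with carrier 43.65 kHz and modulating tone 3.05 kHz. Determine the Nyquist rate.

AM sidebands sit at fc ± fm = 40.6 kHz and 46.7 kHz.
Highest-frequency component: 46.7 kHz.
Nyquist rate = 2 × 46.7 kHz = 93.4 kHz.

93.4 kHz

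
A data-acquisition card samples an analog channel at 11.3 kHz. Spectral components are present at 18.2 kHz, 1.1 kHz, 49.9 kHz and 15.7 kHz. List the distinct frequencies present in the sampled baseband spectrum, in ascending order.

fs/2 = 5.65 kHz.
18.2 kHz mod fs = 6.9 kHz.
6.9 kHz > fs/2 = 5.65 kHz, folds to fs − 6.9 kHz = 4.4 kHz.
1.1 kHz ≤ fs/2 = 5.65 kHz, passes unchanged.
49.9 kHz mod fs = 4.7 kHz.
4.7 kHz ≤ fs/2 = 5.65 kHz, appears at 4.7 kHz.
15.7 kHz mod fs = 4.4 kHz.
4.4 kHz ≤ fs/2 = 5.65 kHz, appears at 4.4 kHz.
Distinct values: {1.1 kHz, 4.4 kHz, 4.7 kHz}.

1.1 kHz, 4.4 kHz, 4.7 kHz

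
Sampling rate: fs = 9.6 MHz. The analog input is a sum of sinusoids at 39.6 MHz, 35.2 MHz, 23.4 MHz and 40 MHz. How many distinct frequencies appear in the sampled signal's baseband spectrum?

4

fs/2 = 4.8 MHz.
39.6 MHz mod fs = 1.2 MHz.
1.2 MHz ≤ fs/2 = 4.8 MHz, appears at 1.2 MHz.
35.2 MHz mod fs = 6.4 MHz.
6.4 MHz > fs/2 = 4.8 MHz, folds to fs − 6.4 MHz = 3.2 MHz.
23.4 MHz mod fs = 4.2 MHz.
4.2 MHz ≤ fs/2 = 4.8 MHz, appears at 4.2 MHz.
40 MHz mod fs = 1.6 MHz.
1.6 MHz ≤ fs/2 = 4.8 MHz, appears at 1.6 MHz.
Distinct values: {1.2 MHz, 1.6 MHz, 3.2 MHz, 4.2 MHz} → 4.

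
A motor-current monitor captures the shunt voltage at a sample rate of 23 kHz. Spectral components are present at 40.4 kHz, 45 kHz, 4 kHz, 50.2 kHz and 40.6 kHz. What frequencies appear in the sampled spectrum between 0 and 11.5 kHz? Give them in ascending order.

fs/2 = 11.5 kHz.
40.4 kHz mod fs = 17.4 kHz.
17.4 kHz > fs/2 = 11.5 kHz, folds to fs − 17.4 kHz = 5.6 kHz.
45 kHz mod fs = 22 kHz.
22 kHz > fs/2 = 11.5 kHz, folds to fs − 22 kHz = 1 kHz.
4 kHz ≤ fs/2 = 11.5 kHz, passes unchanged.
50.2 kHz mod fs = 4.2 kHz.
4.2 kHz ≤ fs/2 = 11.5 kHz, appears at 4.2 kHz.
40.6 kHz mod fs = 17.6 kHz.
17.6 kHz > fs/2 = 11.5 kHz, folds to fs − 17.6 kHz = 5.4 kHz.
Distinct values: {1 kHz, 4 kHz, 4.2 kHz, 5.4 kHz, 5.6 kHz}.

1 kHz, 4 kHz, 4.2 kHz, 5.4 kHz, 5.6 kHz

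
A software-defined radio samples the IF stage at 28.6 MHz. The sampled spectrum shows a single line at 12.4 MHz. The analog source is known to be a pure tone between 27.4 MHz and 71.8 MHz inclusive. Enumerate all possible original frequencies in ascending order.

41 MHz, 44.8 MHz, 69.6 MHz

Frequencies that alias to 12.4 MHz are k·fs ± 12.4 MHz for integer k ≥ 0.
k=0: 12.4 MHz.
k=1: 16.2 MHz, 41 MHz.
k=2: 44.8 MHz, 69.6 MHz.
k=3: 73.4 MHz, 98.2 MHz.
Within [27.4 MHz, 71.8 MHz]: 41 MHz, 44.8 MHz, 69.6 MHz.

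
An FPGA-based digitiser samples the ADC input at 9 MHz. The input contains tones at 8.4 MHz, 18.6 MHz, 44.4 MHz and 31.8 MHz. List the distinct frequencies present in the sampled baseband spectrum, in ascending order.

fs/2 = 4.5 MHz.
8.4 MHz > fs/2 = 4.5 MHz, folds to fs − 8.4 MHz = 0.6 MHz.
18.6 MHz mod fs = 0.6 MHz.
0.6 MHz ≤ fs/2 = 4.5 MHz, appears at 0.6 MHz.
44.4 MHz mod fs = 8.4 MHz.
8.4 MHz > fs/2 = 4.5 MHz, folds to fs − 8.4 MHz = 0.6 MHz.
31.8 MHz mod fs = 4.8 MHz.
4.8 MHz > fs/2 = 4.5 MHz, folds to fs − 4.8 MHz = 4.2 MHz.
Distinct values: {0.6 MHz, 4.2 MHz}.

0.6 MHz, 4.2 MHz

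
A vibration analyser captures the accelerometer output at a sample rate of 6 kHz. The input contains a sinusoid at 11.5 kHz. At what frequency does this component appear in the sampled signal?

0.5 kHz

11.5 kHz mod fs = 5.5 kHz.
5.5 kHz > fs/2 = 3 kHz, folds to fs − 5.5 kHz = 0.5 kHz.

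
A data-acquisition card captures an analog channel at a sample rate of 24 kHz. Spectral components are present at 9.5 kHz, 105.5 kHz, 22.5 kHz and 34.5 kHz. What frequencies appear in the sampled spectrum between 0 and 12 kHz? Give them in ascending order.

fs/2 = 12 kHz.
9.5 kHz ≤ fs/2 = 12 kHz, passes unchanged.
105.5 kHz mod fs = 9.5 kHz.
9.5 kHz ≤ fs/2 = 12 kHz, appears at 9.5 kHz.
22.5 kHz > fs/2 = 12 kHz, folds to fs − 22.5 kHz = 1.5 kHz.
34.5 kHz mod fs = 10.5 kHz.
10.5 kHz ≤ fs/2 = 12 kHz, appears at 10.5 kHz.
Distinct values: {1.5 kHz, 9.5 kHz, 10.5 kHz}.

1.5 kHz, 9.5 kHz, 10.5 kHz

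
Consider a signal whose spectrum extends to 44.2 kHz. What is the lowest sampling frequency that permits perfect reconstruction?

88.4 kHz

Nyquist rate = 2 × 44.2 kHz = 88.4 kHz.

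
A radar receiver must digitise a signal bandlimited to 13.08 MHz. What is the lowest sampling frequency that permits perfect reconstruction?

26.16 MHz

Nyquist rate = 2 × 13.08 MHz = 26.16 MHz.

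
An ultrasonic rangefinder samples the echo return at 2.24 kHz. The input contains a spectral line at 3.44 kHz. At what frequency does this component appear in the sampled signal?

3.44 kHz mod fs = 1.2 kHz.
1.2 kHz > fs/2 = 1.12 kHz, folds to fs − 1.2 kHz = 1.04 kHz.

1.04 kHz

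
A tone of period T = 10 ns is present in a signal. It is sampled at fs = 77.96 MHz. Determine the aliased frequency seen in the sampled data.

T = 10 ns → f = 1/T = 100 MHz.
100 MHz mod fs = 22.04 MHz.
22.04 MHz ≤ fs/2 = 38.98 MHz, appears at 22.04 MHz.

22.04 MHz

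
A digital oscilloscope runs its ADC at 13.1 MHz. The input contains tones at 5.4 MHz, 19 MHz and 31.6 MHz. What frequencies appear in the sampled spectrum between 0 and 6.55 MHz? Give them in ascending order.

fs/2 = 6.55 MHz.
5.4 MHz ≤ fs/2 = 6.55 MHz, passes unchanged.
19 MHz mod fs = 5.9 MHz.
5.9 MHz ≤ fs/2 = 6.55 MHz, appears at 5.9 MHz.
31.6 MHz mod fs = 5.4 MHz.
5.4 MHz ≤ fs/2 = 6.55 MHz, appears at 5.4 MHz.
Distinct values: {5.4 MHz, 5.9 MHz}.

5.4 MHz, 5.9 MHz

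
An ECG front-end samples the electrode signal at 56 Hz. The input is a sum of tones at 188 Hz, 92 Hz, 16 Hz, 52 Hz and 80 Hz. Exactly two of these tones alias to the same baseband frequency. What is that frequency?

fs/2 = 28 Hz.
188 Hz mod fs = 20 Hz.
20 Hz ≤ fs/2 = 28 Hz, appears at 20 Hz.
92 Hz mod fs = 36 Hz.
36 Hz > fs/2 = 28 Hz, folds to fs − 36 Hz = 20 Hz.
16 Hz ≤ fs/2 = 28 Hz, passes unchanged.
52 Hz > fs/2 = 28 Hz, folds to fs − 52 Hz = 4 Hz.
80 Hz mod fs = 24 Hz.
24 Hz ≤ fs/2 = 28 Hz, appears at 24 Hz.
92 Hz and 188 Hz both map to 20 Hz.

20 Hz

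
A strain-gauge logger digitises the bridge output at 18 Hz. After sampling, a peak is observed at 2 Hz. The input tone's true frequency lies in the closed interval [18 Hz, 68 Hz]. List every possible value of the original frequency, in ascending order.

Frequencies that alias to 2 Hz are k·fs ± 2 Hz for integer k ≥ 0.
k=0: 2 Hz.
k=1: 16 Hz, 20 Hz.
k=2: 34 Hz, 38 Hz.
k=3: 52 Hz, 56 Hz.
k=4: 70 Hz, 74 Hz.
Within [18 Hz, 68 Hz]: 20 Hz, 34 Hz, 38 Hz, 52 Hz, 56 Hz.

20 Hz, 34 Hz, 38 Hz, 52 Hz, 56 Hz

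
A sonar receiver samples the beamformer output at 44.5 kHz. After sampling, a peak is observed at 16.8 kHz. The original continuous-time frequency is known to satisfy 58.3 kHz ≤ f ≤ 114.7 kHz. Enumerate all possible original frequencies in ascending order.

Frequencies that alias to 16.8 kHz are k·fs ± 16.8 kHz for integer k ≥ 0.
k=0: 16.8 kHz.
k=1: 27.7 kHz, 61.3 kHz.
k=2: 72.2 kHz, 105.8 kHz.
k=3: 116.7 kHz, 150.3 kHz.
Within [58.3 kHz, 114.7 kHz]: 61.3 kHz, 72.2 kHz, 105.8 kHz.

61.3 kHz, 72.2 kHz, 105.8 kHz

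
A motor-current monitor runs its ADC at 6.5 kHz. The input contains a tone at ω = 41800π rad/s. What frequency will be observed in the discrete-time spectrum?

ω = 41800π rad/s → f = ω/(2π) = 20900 Hz = 20.9 kHz.
20.9 kHz mod fs = 1.4 kHz.
1.4 kHz ≤ fs/2 = 3.25 kHz, appears at 1.4 kHz.

1.4 kHz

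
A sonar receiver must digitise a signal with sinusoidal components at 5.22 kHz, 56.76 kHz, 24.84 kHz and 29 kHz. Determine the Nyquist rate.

Highest-frequency component: 56.76 kHz.
Nyquist rate = 2 × 56.76 kHz = 113.52 kHz.

113.52 kHz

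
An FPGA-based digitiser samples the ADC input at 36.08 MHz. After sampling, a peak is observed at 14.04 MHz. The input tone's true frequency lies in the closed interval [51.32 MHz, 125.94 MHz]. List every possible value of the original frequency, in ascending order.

Frequencies that alias to 14.04 MHz are k·fs ± 14.04 MHz for integer k ≥ 0.
k=0: 14.04 MHz.
k=1: 22.04 MHz, 50.12 MHz.
k=2: 58.12 MHz, 86.2 MHz.
k=3: 94.2 MHz, 122.28 MHz.
k=4: 130.28 MHz, 158.36 MHz.
Within [51.32 MHz, 125.94 MHz]: 58.12 MHz, 86.2 MHz, 94.2 MHz, 122.28 MHz.

58.12 MHz, 86.2 MHz, 94.2 MHz, 122.28 MHz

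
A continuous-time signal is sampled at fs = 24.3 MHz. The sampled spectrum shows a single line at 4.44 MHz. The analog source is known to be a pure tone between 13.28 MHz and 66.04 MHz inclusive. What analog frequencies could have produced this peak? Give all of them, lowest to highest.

Frequencies that alias to 4.44 MHz are k·fs ± 4.44 MHz for integer k ≥ 0.
k=0: 4.44 MHz.
k=1: 19.86 MHz, 28.74 MHz.
k=2: 44.16 MHz, 53.04 MHz.
k=3: 68.46 MHz, 77.34 MHz.
Within [13.28 MHz, 66.04 MHz]: 19.86 MHz, 28.74 MHz, 44.16 MHz, 53.04 MHz.

19.86 MHz, 28.74 MHz, 44.16 MHz, 53.04 MHz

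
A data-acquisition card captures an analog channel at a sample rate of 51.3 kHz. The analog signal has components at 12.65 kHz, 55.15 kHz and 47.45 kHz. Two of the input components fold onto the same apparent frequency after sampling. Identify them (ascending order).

47.45 kHz, 55.15 kHz

fs/2 = 25.65 kHz.
12.65 kHz ≤ fs/2 = 25.65 kHz, passes unchanged.
55.15 kHz mod fs = 3.85 kHz.
3.85 kHz ≤ fs/2 = 25.65 kHz, appears at 3.85 kHz.
47.45 kHz > fs/2 = 25.65 kHz, folds to fs − 47.45 kHz = 3.85 kHz.
47.45 kHz and 55.15 kHz both map to 3.85 kHz.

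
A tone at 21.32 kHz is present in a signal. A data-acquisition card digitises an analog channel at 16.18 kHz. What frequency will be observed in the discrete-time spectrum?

21.32 kHz mod fs = 5.14 kHz.
5.14 kHz ≤ fs/2 = 8.09 kHz, appears at 5.14 kHz.

5.14 kHz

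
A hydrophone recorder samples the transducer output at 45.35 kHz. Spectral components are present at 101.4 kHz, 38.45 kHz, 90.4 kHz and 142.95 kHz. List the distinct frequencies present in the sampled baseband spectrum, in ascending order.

0.3 kHz, 6.9 kHz, 10.7 kHz

fs/2 = 22.675 kHz.
101.4 kHz mod fs = 10.7 kHz.
10.7 kHz ≤ fs/2 = 22.675 kHz, appears at 10.7 kHz.
38.45 kHz > fs/2 = 22.675 kHz, folds to fs − 38.45 kHz = 6.9 kHz.
90.4 kHz mod fs = 45.05 kHz.
45.05 kHz > fs/2 = 22.675 kHz, folds to fs − 45.05 kHz = 0.3 kHz.
142.95 kHz mod fs = 6.9 kHz.
6.9 kHz ≤ fs/2 = 22.675 kHz, appears at 6.9 kHz.
Distinct values: {0.3 kHz, 6.9 kHz, 10.7 kHz}.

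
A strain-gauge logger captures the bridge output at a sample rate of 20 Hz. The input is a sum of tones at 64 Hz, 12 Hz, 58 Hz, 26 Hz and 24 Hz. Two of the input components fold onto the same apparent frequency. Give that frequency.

4 Hz

fs/2 = 10 Hz.
64 Hz mod fs = 4 Hz.
4 Hz ≤ fs/2 = 10 Hz, appears at 4 Hz.
12 Hz > fs/2 = 10 Hz, folds to fs − 12 Hz = 8 Hz.
58 Hz mod fs = 18 Hz.
18 Hz > fs/2 = 10 Hz, folds to fs − 18 Hz = 2 Hz.
26 Hz mod fs = 6 Hz.
6 Hz ≤ fs/2 = 10 Hz, appears at 6 Hz.
24 Hz mod fs = 4 Hz.
4 Hz ≤ fs/2 = 10 Hz, appears at 4 Hz.
24 Hz and 64 Hz both map to 4 Hz.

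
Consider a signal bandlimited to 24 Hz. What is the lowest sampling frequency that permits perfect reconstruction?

Nyquist rate = 2 × 24 Hz = 48 Hz.

48 Hz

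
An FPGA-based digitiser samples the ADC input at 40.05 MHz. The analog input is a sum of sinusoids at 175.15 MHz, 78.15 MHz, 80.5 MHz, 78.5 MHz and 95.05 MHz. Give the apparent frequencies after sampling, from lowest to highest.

fs/2 = 20.025 MHz.
175.15 MHz mod fs = 14.95 MHz.
14.95 MHz ≤ fs/2 = 20.025 MHz, appears at 14.95 MHz.
78.15 MHz mod fs = 38.1 MHz.
38.1 MHz > fs/2 = 20.025 MHz, folds to fs − 38.1 MHz = 1.95 MHz.
80.5 MHz mod fs = 0.4 MHz.
0.4 MHz ≤ fs/2 = 20.025 MHz, appears at 0.4 MHz.
78.5 MHz mod fs = 38.45 MHz.
38.45 MHz > fs/2 = 20.025 MHz, folds to fs − 38.45 MHz = 1.6 MHz.
95.05 MHz mod fs = 14.95 MHz.
14.95 MHz ≤ fs/2 = 20.025 MHz, appears at 14.95 MHz.
Distinct values: {0.4 MHz, 1.6 MHz, 1.95 MHz, 14.95 MHz}.

0.4 MHz, 1.6 MHz, 1.95 MHz, 14.95 MHz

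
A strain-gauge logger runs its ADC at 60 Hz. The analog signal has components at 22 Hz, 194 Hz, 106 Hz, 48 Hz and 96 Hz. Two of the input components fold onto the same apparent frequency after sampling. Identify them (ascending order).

106 Hz, 194 Hz

fs/2 = 30 Hz.
22 Hz ≤ fs/2 = 30 Hz, passes unchanged.
194 Hz mod fs = 14 Hz.
14 Hz ≤ fs/2 = 30 Hz, appears at 14 Hz.
106 Hz mod fs = 46 Hz.
46 Hz > fs/2 = 30 Hz, folds to fs − 46 Hz = 14 Hz.
48 Hz > fs/2 = 30 Hz, folds to fs − 48 Hz = 12 Hz.
96 Hz mod fs = 36 Hz.
36 Hz > fs/2 = 30 Hz, folds to fs − 36 Hz = 24 Hz.
106 Hz and 194 Hz both map to 14 Hz.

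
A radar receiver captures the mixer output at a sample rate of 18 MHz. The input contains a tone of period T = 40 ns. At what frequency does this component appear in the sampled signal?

7 MHz

T = 40 ns → f = 1/T = 25 MHz.
25 MHz mod fs = 7 MHz.
7 MHz ≤ fs/2 = 9 MHz, appears at 7 MHz.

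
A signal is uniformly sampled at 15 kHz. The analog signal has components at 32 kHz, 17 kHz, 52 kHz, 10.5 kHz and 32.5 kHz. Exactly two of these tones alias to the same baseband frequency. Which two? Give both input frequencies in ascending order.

17 kHz, 32 kHz

fs/2 = 7.5 kHz.
32 kHz mod fs = 2 kHz.
2 kHz ≤ fs/2 = 7.5 kHz, appears at 2 kHz.
17 kHz mod fs = 2 kHz.
2 kHz ≤ fs/2 = 7.5 kHz, appears at 2 kHz.
52 kHz mod fs = 7 kHz.
7 kHz ≤ fs/2 = 7.5 kHz, appears at 7 kHz.
10.5 kHz > fs/2 = 7.5 kHz, folds to fs − 10.5 kHz = 4.5 kHz.
32.5 kHz mod fs = 2.5 kHz.
2.5 kHz ≤ fs/2 = 7.5 kHz, appears at 2.5 kHz.
17 kHz and 32 kHz both map to 2 kHz.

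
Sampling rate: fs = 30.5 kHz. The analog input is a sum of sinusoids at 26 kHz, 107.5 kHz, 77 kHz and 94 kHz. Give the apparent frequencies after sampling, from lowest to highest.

fs/2 = 15.25 kHz.
26 kHz > fs/2 = 15.25 kHz, folds to fs − 26 kHz = 4.5 kHz.
107.5 kHz mod fs = 16 kHz.
16 kHz > fs/2 = 15.25 kHz, folds to fs − 16 kHz = 14.5 kHz.
77 kHz mod fs = 16 kHz.
16 kHz > fs/2 = 15.25 kHz, folds to fs − 16 kHz = 14.5 kHz.
94 kHz mod fs = 2.5 kHz.
2.5 kHz ≤ fs/2 = 15.25 kHz, appears at 2.5 kHz.
Distinct values: {2.5 kHz, 4.5 kHz, 14.5 kHz}.

2.5 kHz, 4.5 kHz, 14.5 kHz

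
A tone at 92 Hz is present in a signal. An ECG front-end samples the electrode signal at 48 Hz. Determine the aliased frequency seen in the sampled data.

4 Hz

92 Hz mod fs = 44 Hz.
44 Hz > fs/2 = 24 Hz, folds to fs − 44 Hz = 4 Hz.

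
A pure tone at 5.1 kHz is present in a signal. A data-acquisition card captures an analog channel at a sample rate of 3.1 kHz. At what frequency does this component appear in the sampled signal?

5.1 kHz mod fs = 2 kHz.
2 kHz > fs/2 = 1.55 kHz, folds to fs − 2 kHz = 1.1 kHz.

1.1 kHz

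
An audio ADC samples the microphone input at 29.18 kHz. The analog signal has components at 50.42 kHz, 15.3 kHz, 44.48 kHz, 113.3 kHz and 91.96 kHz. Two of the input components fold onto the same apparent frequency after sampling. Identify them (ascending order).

fs/2 = 14.59 kHz.
50.42 kHz mod fs = 21.24 kHz.
21.24 kHz > fs/2 = 14.59 kHz, folds to fs − 21.24 kHz = 7.94 kHz.
15.3 kHz > fs/2 = 14.59 kHz, folds to fs − 15.3 kHz = 13.88 kHz.
44.48 kHz mod fs = 15.3 kHz.
15.3 kHz > fs/2 = 14.59 kHz, folds to fs − 15.3 kHz = 13.88 kHz.
113.3 kHz mod fs = 25.76 kHz.
25.76 kHz > fs/2 = 14.59 kHz, folds to fs − 25.76 kHz = 3.42 kHz.
91.96 kHz mod fs = 4.42 kHz.
4.42 kHz ≤ fs/2 = 14.59 kHz, appears at 4.42 kHz.
15.3 kHz and 44.48 kHz both map to 13.88 kHz.

15.3 kHz, 44.48 kHz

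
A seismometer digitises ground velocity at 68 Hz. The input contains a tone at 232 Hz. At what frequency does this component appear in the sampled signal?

28 Hz

232 Hz mod fs = 28 Hz.
28 Hz ≤ fs/2 = 34 Hz, appears at 28 Hz.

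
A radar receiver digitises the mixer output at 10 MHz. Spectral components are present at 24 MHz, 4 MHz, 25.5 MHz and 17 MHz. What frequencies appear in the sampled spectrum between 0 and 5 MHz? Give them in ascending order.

3 MHz, 4 MHz, 4.5 MHz

fs/2 = 5 MHz.
24 MHz mod fs = 4 MHz.
4 MHz ≤ fs/2 = 5 MHz, appears at 4 MHz.
4 MHz ≤ fs/2 = 5 MHz, passes unchanged.
25.5 MHz mod fs = 5.5 MHz.
5.5 MHz > fs/2 = 5 MHz, folds to fs − 5.5 MHz = 4.5 MHz.
17 MHz mod fs = 7 MHz.
7 MHz > fs/2 = 5 MHz, folds to fs − 7 MHz = 3 MHz.
Distinct values: {3 MHz, 4 MHz, 4.5 MHz}.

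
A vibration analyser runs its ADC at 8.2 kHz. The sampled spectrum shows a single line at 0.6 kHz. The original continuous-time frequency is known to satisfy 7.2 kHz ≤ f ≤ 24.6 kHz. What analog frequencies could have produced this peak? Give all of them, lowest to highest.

Frequencies that alias to 0.6 kHz are k·fs ± 0.6 kHz for integer k ≥ 0.
k=0: 0.6 kHz.
k=1: 7.6 kHz, 8.8 kHz.
k=2: 15.8 kHz, 17 kHz.
k=3: 24 kHz, 25.2 kHz.
k=4: 32.2 kHz, 33.4 kHz.
Within [7.2 kHz, 24.6 kHz]: 7.6 kHz, 8.8 kHz, 15.8 kHz, 17 kHz, 24 kHz.

7.6 kHz, 8.8 kHz, 15.8 kHz, 17 kHz, 24 kHz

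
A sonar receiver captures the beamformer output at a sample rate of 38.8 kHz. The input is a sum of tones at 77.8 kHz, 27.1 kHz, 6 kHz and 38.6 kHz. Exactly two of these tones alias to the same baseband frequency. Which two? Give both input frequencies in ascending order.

fs/2 = 19.4 kHz.
77.8 kHz mod fs = 0.2 kHz.
0.2 kHz ≤ fs/2 = 19.4 kHz, appears at 0.2 kHz.
27.1 kHz > fs/2 = 19.4 kHz, folds to fs − 27.1 kHz = 11.7 kHz.
6 kHz ≤ fs/2 = 19.4 kHz, passes unchanged.
38.6 kHz > fs/2 = 19.4 kHz, folds to fs − 38.6 kHz = 0.2 kHz.
38.6 kHz and 77.8 kHz both map to 0.2 kHz.

38.6 kHz, 77.8 kHz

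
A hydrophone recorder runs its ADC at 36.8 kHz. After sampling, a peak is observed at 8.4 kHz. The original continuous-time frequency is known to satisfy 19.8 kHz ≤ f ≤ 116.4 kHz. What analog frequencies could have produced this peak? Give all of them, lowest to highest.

28.4 kHz, 45.2 kHz, 65.2 kHz, 82 kHz, 102 kHz

Frequencies that alias to 8.4 kHz are k·fs ± 8.4 kHz for integer k ≥ 0.
k=0: 8.4 kHz.
k=1: 28.4 kHz, 45.2 kHz.
k=2: 65.2 kHz, 82 kHz.
k=3: 102 kHz, 118.8 kHz.
k=4: 138.8 kHz, 155.6 kHz.
Within [19.8 kHz, 116.4 kHz]: 28.4 kHz, 45.2 kHz, 65.2 kHz, 82 kHz, 102 kHz.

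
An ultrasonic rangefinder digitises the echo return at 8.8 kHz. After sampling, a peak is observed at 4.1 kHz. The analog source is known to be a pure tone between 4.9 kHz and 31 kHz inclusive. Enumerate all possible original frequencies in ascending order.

12.9 kHz, 13.5 kHz, 21.7 kHz, 22.3 kHz, 30.5 kHz

Frequencies that alias to 4.1 kHz are k·fs ± 4.1 kHz for integer k ≥ 0.
k=0: 4.1 kHz.
k=1: 4.7 kHz, 12.9 kHz.
k=2: 13.5 kHz, 21.7 kHz.
k=3: 22.3 kHz, 30.5 kHz.
k=4: 31.1 kHz, 39.3 kHz.
Within [4.9 kHz, 31 kHz]: 12.9 kHz, 13.5 kHz, 21.7 kHz, 22.3 kHz, 30.5 kHz.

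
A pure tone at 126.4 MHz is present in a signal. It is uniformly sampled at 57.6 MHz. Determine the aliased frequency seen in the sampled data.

126.4 MHz mod fs = 11.2 MHz.
11.2 MHz ≤ fs/2 = 28.8 MHz, appears at 11.2 MHz.

11.2 MHz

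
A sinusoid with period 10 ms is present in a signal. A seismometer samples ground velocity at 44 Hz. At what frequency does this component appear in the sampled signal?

T = 10 ms → f = 1/T = 100 Hz.
100 Hz mod fs = 12 Hz.
12 Hz ≤ fs/2 = 22 Hz, appears at 12 Hz.

12 Hz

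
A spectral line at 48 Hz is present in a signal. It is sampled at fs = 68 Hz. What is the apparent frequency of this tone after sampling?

48 Hz > fs/2 = 34 Hz, folds to fs − 48 Hz = 20 Hz.

20 Hz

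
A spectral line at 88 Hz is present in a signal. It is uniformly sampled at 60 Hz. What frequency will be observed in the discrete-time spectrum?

28 Hz

88 Hz mod fs = 28 Hz.
28 Hz ≤ fs/2 = 30 Hz, appears at 28 Hz.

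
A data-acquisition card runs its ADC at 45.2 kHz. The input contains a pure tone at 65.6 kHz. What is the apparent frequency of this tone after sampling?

20.4 kHz

65.6 kHz mod fs = 20.4 kHz.
20.4 kHz ≤ fs/2 = 22.6 kHz, appears at 20.4 kHz.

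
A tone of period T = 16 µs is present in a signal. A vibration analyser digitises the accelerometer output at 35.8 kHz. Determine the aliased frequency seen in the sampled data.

9.1 kHz

T = 16 µs → f = 1/T = 62.5 kHz.
62.5 kHz mod fs = 26.7 kHz.
26.7 kHz > fs/2 = 17.9 kHz, folds to fs − 26.7 kHz = 9.1 kHz.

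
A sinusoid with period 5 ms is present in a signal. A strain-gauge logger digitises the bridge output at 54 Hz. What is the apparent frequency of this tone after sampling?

16 Hz

T = 5 ms → f = 1/T = 200 Hz.
200 Hz mod fs = 38 Hz.
38 Hz > fs/2 = 27 Hz, folds to fs − 38 Hz = 16 Hz.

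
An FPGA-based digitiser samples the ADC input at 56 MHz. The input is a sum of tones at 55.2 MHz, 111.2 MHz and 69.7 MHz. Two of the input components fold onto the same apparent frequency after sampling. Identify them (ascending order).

55.2 MHz, 111.2 MHz

fs/2 = 28 MHz.
55.2 MHz > fs/2 = 28 MHz, folds to fs − 55.2 MHz = 0.8 MHz.
111.2 MHz mod fs = 55.2 MHz.
55.2 MHz > fs/2 = 28 MHz, folds to fs − 55.2 MHz = 0.8 MHz.
69.7 MHz mod fs = 13.7 MHz.
13.7 MHz ≤ fs/2 = 28 MHz, appears at 13.7 MHz.
55.2 MHz and 111.2 MHz both map to 0.8 MHz.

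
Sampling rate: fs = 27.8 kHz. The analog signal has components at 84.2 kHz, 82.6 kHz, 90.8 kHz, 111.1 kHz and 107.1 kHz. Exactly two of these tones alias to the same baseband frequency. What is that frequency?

0.8 kHz

fs/2 = 13.9 kHz.
84.2 kHz mod fs = 0.8 kHz.
0.8 kHz ≤ fs/2 = 13.9 kHz, appears at 0.8 kHz.
82.6 kHz mod fs = 27 kHz.
27 kHz > fs/2 = 13.9 kHz, folds to fs − 27 kHz = 0.8 kHz.
90.8 kHz mod fs = 7.4 kHz.
7.4 kHz ≤ fs/2 = 13.9 kHz, appears at 7.4 kHz.
111.1 kHz mod fs = 27.7 kHz.
27.7 kHz > fs/2 = 13.9 kHz, folds to fs − 27.7 kHz = 0.1 kHz.
107.1 kHz mod fs = 23.7 kHz.
23.7 kHz > fs/2 = 13.9 kHz, folds to fs − 23.7 kHz = 4.1 kHz.
82.6 kHz and 84.2 kHz both map to 0.8 kHz.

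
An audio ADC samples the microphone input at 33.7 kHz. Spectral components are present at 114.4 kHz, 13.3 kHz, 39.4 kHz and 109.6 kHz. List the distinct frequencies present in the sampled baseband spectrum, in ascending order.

5.7 kHz, 8.5 kHz, 13.3 kHz

fs/2 = 16.85 kHz.
114.4 kHz mod fs = 13.3 kHz.
13.3 kHz ≤ fs/2 = 16.85 kHz, appears at 13.3 kHz.
13.3 kHz ≤ fs/2 = 16.85 kHz, passes unchanged.
39.4 kHz mod fs = 5.7 kHz.
5.7 kHz ≤ fs/2 = 16.85 kHz, appears at 5.7 kHz.
109.6 kHz mod fs = 8.5 kHz.
8.5 kHz ≤ fs/2 = 16.85 kHz, appears at 8.5 kHz.
Distinct values: {5.7 kHz, 8.5 kHz, 13.3 kHz}.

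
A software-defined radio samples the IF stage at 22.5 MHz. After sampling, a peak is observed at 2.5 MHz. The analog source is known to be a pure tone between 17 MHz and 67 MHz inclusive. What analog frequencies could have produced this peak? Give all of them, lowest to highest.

20 MHz, 25 MHz, 42.5 MHz, 47.5 MHz, 65 MHz

Frequencies that alias to 2.5 MHz are k·fs ± 2.5 MHz for integer k ≥ 0.
k=0: 2.5 MHz.
k=1: 20 MHz, 25 MHz.
k=2: 42.5 MHz, 47.5 MHz.
k=3: 65 MHz, 70 MHz.
k=4: 87.5 MHz, 92.5 MHz.
Within [17 MHz, 67 MHz]: 20 MHz, 25 MHz, 42.5 MHz, 47.5 MHz, 65 MHz.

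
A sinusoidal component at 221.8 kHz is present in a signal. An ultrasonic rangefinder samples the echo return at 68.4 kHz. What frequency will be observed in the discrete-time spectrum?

16.6 kHz

221.8 kHz mod fs = 16.6 kHz.
16.6 kHz ≤ fs/2 = 34.2 kHz, appears at 16.6 kHz.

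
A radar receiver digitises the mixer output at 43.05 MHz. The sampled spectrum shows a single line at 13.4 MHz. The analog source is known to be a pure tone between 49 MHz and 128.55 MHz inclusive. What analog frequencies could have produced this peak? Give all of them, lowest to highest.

Frequencies that alias to 13.4 MHz are k·fs ± 13.4 MHz for integer k ≥ 0.
k=0: 13.4 MHz.
k=1: 29.65 MHz, 56.45 MHz.
k=2: 72.7 MHz, 99.5 MHz.
k=3: 115.75 MHz, 142.55 MHz.
k=4: 158.8 MHz, 185.6 MHz.
Within [49 MHz, 128.55 MHz]: 56.45 MHz, 72.7 MHz, 99.5 MHz, 115.75 MHz.

56.45 MHz, 72.7 MHz, 99.5 MHz, 115.75 MHz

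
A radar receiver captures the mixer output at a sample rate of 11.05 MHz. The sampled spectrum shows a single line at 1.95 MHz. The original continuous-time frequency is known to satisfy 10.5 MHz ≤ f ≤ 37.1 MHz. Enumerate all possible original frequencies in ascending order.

13 MHz, 20.15 MHz, 24.05 MHz, 31.2 MHz, 35.1 MHz

Frequencies that alias to 1.95 MHz are k·fs ± 1.95 MHz for integer k ≥ 0.
k=0: 1.95 MHz.
k=1: 9.1 MHz, 13 MHz.
k=2: 20.15 MHz, 24.05 MHz.
k=3: 31.2 MHz, 35.1 MHz.
k=4: 42.25 MHz, 46.15 MHz.
Within [10.5 MHz, 37.1 MHz]: 13 MHz, 20.15 MHz, 24.05 MHz, 31.2 MHz, 35.1 MHz.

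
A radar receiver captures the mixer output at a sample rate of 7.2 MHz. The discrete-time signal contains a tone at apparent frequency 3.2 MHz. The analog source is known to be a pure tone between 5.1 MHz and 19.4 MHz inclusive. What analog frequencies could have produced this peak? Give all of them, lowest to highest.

10.4 MHz, 11.2 MHz, 17.6 MHz, 18.4 MHz

Frequencies that alias to 3.2 MHz are k·fs ± 3.2 MHz for integer k ≥ 0.
k=0: 3.2 MHz.
k=1: 4 MHz, 10.4 MHz.
k=2: 11.2 MHz, 17.6 MHz.
k=3: 18.4 MHz, 24.8 MHz.
k=4: 25.6 MHz, 32 MHz.
Within [5.1 MHz, 19.4 MHz]: 10.4 MHz, 11.2 MHz, 17.6 MHz, 18.4 MHz.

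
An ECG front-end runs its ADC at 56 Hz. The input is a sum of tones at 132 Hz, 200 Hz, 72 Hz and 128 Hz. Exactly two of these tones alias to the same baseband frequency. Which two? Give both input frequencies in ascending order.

72 Hz, 128 Hz

fs/2 = 28 Hz.
132 Hz mod fs = 20 Hz.
20 Hz ≤ fs/2 = 28 Hz, appears at 20 Hz.
200 Hz mod fs = 32 Hz.
32 Hz > fs/2 = 28 Hz, folds to fs − 32 Hz = 24 Hz.
72 Hz mod fs = 16 Hz.
16 Hz ≤ fs/2 = 28 Hz, appears at 16 Hz.
128 Hz mod fs = 16 Hz.
16 Hz ≤ fs/2 = 28 Hz, appears at 16 Hz.
72 Hz and 128 Hz both map to 16 Hz.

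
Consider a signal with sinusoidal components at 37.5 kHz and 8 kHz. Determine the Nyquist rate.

Highest-frequency component: 37.5 kHz.
Nyquist rate = 2 × 37.5 kHz = 75 kHz.

75 kHz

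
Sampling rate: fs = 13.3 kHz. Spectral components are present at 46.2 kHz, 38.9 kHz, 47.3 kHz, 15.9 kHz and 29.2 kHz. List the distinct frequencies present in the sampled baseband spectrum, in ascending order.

1 kHz, 2.6 kHz, 5.9 kHz, 6.3 kHz

fs/2 = 6.65 kHz.
46.2 kHz mod fs = 6.3 kHz.
6.3 kHz ≤ fs/2 = 6.65 kHz, appears at 6.3 kHz.
38.9 kHz mod fs = 12.3 kHz.
12.3 kHz > fs/2 = 6.65 kHz, folds to fs − 12.3 kHz = 1 kHz.
47.3 kHz mod fs = 7.4 kHz.
7.4 kHz > fs/2 = 6.65 kHz, folds to fs − 7.4 kHz = 5.9 kHz.
15.9 kHz mod fs = 2.6 kHz.
2.6 kHz ≤ fs/2 = 6.65 kHz, appears at 2.6 kHz.
29.2 kHz mod fs = 2.6 kHz.
2.6 kHz ≤ fs/2 = 6.65 kHz, appears at 2.6 kHz.
Distinct values: {1 kHz, 2.6 kHz, 5.9 kHz, 6.3 kHz}.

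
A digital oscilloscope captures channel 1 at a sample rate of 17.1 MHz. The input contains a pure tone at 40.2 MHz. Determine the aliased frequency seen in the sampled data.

6 MHz

40.2 MHz mod fs = 6 MHz.
6 MHz ≤ fs/2 = 8.55 MHz, appears at 6 MHz.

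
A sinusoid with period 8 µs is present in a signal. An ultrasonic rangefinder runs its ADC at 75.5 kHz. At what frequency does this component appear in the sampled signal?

26 kHz

T = 8 µs → f = 1/T = 125 kHz.
125 kHz mod fs = 49.5 kHz.
49.5 kHz > fs/2 = 37.75 kHz, folds to fs − 49.5 kHz = 26 kHz.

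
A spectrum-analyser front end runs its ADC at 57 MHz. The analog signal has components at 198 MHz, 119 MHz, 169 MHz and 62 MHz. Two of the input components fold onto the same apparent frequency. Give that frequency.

5 MHz

fs/2 = 28.5 MHz.
198 MHz mod fs = 27 MHz.
27 MHz ≤ fs/2 = 28.5 MHz, appears at 27 MHz.
119 MHz mod fs = 5 MHz.
5 MHz ≤ fs/2 = 28.5 MHz, appears at 5 MHz.
169 MHz mod fs = 55 MHz.
55 MHz > fs/2 = 28.5 MHz, folds to fs − 55 MHz = 2 MHz.
62 MHz mod fs = 5 MHz.
5 MHz ≤ fs/2 = 28.5 MHz, appears at 5 MHz.
62 MHz and 119 MHz both map to 5 MHz.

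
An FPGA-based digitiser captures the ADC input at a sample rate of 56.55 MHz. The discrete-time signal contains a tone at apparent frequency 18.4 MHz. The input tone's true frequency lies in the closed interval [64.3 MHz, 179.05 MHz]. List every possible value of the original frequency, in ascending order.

Frequencies that alias to 18.4 MHz are k·fs ± 18.4 MHz for integer k ≥ 0.
k=0: 18.4 MHz.
k=1: 38.15 MHz, 74.95 MHz.
k=2: 94.7 MHz, 131.5 MHz.
k=3: 151.25 MHz, 188.05 MHz.
k=4: 207.8 MHz, 244.6 MHz.
Within [64.3 MHz, 179.05 MHz]: 74.95 MHz, 94.7 MHz, 131.5 MHz, 151.25 MHz.

74.95 MHz, 94.7 MHz, 131.5 MHz, 151.25 MHz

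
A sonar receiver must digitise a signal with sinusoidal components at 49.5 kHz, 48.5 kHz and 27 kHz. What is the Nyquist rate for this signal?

Highest-frequency component: 49.5 kHz.
Nyquist rate = 2 × 49.5 kHz = 99 kHz.

99 kHz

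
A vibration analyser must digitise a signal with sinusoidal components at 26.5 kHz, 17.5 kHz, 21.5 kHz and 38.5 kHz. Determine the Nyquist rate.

Highest-frequency component: 38.5 kHz.
Nyquist rate = 2 × 38.5 kHz = 77 kHz.

77 kHz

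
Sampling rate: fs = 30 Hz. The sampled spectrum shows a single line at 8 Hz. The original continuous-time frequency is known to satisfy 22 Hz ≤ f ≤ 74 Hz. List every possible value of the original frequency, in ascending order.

Frequencies that alias to 8 Hz are k·fs ± 8 Hz for integer k ≥ 0.
k=0: 8 Hz.
k=1: 22 Hz, 38 Hz.
k=2: 52 Hz, 68 Hz.
k=3: 82 Hz, 98 Hz.
Within [22 Hz, 74 Hz]: 22 Hz, 38 Hz, 52 Hz, 68 Hz.

22 Hz, 38 Hz, 52 Hz, 68 Hz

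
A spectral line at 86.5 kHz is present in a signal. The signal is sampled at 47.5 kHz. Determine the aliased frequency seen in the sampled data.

86.5 kHz mod fs = 39 kHz.
39 kHz > fs/2 = 23.75 kHz, folds to fs − 39 kHz = 8.5 kHz.

8.5 kHz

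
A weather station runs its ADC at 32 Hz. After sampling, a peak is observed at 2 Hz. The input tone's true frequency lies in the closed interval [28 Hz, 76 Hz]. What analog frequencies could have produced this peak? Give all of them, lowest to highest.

30 Hz, 34 Hz, 62 Hz, 66 Hz

Frequencies that alias to 2 Hz are k·fs ± 2 Hz for integer k ≥ 0.
k=0: 2 Hz.
k=1: 30 Hz, 34 Hz.
k=2: 62 Hz, 66 Hz.
k=3: 94 Hz, 98 Hz.
Within [28 Hz, 76 Hz]: 30 Hz, 34 Hz, 62 Hz, 66 Hz.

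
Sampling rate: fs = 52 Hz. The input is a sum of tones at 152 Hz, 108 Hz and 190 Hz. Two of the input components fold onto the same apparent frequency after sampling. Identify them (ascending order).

fs/2 = 26 Hz.
152 Hz mod fs = 48 Hz.
48 Hz > fs/2 = 26 Hz, folds to fs − 48 Hz = 4 Hz.
108 Hz mod fs = 4 Hz.
4 Hz ≤ fs/2 = 26 Hz, appears at 4 Hz.
190 Hz mod fs = 34 Hz.
34 Hz > fs/2 = 26 Hz, folds to fs − 34 Hz = 18 Hz.
108 Hz and 152 Hz both map to 4 Hz.

108 Hz, 152 Hz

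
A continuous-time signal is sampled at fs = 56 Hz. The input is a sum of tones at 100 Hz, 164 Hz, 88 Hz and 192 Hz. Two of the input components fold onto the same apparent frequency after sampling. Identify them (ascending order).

fs/2 = 28 Hz.
100 Hz mod fs = 44 Hz.
44 Hz > fs/2 = 28 Hz, folds to fs − 44 Hz = 12 Hz.
164 Hz mod fs = 52 Hz.
52 Hz > fs/2 = 28 Hz, folds to fs − 52 Hz = 4 Hz.
88 Hz mod fs = 32 Hz.
32 Hz > fs/2 = 28 Hz, folds to fs − 32 Hz = 24 Hz.
192 Hz mod fs = 24 Hz.
24 Hz ≤ fs/2 = 28 Hz, appears at 24 Hz.
88 Hz and 192 Hz both map to 24 Hz.

88 Hz, 192 Hz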